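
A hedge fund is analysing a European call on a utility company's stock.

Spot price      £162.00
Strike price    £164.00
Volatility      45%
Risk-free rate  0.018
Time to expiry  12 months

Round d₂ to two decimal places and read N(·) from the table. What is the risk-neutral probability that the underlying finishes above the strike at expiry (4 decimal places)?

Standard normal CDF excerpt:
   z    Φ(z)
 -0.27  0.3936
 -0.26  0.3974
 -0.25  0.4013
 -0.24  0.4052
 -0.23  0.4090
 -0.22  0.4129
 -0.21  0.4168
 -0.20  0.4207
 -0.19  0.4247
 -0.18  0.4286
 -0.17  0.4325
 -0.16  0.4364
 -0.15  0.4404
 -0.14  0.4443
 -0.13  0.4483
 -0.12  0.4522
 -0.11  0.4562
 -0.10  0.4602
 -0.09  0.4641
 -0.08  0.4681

σ√T = 0.45 × 1.0000 = 0.4500
d₁ = [ln(162/164) + (0.018 + 0.45²/2)·1] / 0.4500 = [-0.0123 + 0.1193] / 0.4500 = 0.2377 which rounds to 0.24
d₂ = d₁ − σ√T = 0.2377 − 0.4500 = -0.2123 which rounds to -0.21
Pr(exercise) under Q = N(d₂) = 0.4168

0.4168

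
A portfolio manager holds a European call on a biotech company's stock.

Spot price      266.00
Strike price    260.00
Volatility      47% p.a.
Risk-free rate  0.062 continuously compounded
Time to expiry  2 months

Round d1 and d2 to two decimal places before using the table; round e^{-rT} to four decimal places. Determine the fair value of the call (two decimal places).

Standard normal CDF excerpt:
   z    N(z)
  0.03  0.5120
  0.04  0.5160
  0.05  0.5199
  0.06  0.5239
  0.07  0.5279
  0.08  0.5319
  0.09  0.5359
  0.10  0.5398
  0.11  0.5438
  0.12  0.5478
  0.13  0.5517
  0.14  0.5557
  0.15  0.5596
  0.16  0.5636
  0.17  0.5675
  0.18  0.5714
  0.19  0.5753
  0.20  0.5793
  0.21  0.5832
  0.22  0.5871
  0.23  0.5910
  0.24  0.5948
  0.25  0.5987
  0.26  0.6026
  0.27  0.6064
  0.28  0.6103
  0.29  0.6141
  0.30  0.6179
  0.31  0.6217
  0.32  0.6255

T = 0.1667;  σ√T = 0.1919
d₁ = [ln(266/260) + (0.062 + 0.47²/2)·0.1667] / 0.1919 = [0.0228 + 0.0287] / 0.1919 = 0.2687 → 0.27
d₂ = d₁ − σ√T = 0.2687 − 0.1919 = 0.0768 → 0.08
exp(−rT) = exp(−0.062·0.1667) = 0.9897
C = 266·N(0.27) − 260·0.9897·N(0.08) = 266·0.6064 − 260·0.9897·0.5319 = 161.3024 − 136.8696 = 24.4328

24.43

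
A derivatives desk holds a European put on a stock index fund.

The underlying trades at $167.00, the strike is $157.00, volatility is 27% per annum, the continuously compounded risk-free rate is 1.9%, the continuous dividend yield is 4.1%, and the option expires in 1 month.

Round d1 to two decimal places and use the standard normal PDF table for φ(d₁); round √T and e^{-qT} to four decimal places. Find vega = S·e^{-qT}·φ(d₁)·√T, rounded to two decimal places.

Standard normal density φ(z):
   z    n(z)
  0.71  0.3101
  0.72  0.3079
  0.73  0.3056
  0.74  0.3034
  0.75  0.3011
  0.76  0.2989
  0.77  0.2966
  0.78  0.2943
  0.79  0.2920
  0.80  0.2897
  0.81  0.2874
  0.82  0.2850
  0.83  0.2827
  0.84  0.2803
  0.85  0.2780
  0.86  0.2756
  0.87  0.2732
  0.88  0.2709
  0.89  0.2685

T = 0.08333;  σ√T = 0.0779
d₁ = [ln(167/157) + (0.019 − 0.041 + 0.27²/2)·0.08333] / 0.0779 = [0.0617 + 0.0012] / 0.0779 = 0.8077 → 0.81
√T = √0.08333 = 0.2887
φ(d₁) = φ(0.81) = 0.2874
exp(−qT) = exp(−0.041·0.08333) = 0.9966
vega = S·exp(−qT)·φ(d₁)·√T = 167·0.9966·0.2874·0.2887 = 13.8093

13.81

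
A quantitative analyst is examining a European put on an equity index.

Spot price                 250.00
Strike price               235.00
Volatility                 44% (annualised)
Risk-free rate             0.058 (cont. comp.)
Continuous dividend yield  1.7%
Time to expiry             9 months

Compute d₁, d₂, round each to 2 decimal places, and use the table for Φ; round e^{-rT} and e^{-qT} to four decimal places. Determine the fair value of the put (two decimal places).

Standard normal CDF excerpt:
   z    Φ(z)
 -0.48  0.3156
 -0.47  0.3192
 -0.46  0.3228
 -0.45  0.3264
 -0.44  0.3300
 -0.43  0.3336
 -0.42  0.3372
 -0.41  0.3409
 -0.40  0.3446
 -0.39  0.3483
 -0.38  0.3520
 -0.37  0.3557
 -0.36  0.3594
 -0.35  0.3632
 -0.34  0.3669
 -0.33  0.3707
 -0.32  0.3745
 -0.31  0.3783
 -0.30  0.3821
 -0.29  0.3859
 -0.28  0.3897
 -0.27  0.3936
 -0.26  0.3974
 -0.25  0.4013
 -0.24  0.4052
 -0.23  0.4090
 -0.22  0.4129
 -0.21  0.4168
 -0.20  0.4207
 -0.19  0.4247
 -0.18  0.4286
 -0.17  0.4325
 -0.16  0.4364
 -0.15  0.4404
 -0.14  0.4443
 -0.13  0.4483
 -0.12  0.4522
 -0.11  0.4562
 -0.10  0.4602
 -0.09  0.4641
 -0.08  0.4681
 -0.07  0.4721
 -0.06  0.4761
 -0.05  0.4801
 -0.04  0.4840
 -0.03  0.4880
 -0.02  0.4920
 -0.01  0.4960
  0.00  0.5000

25.68

σ√T = 0.44·√0.75 = 0.3811
d₁ = [ln(250/235) + (0.058 − 0.017 + 0.44²/2)·0.75] / 0.3811 = [0.0619 + 0.1033] / 0.3811 = 0.4336 ≈ 0.43
d₂ = d₁ − σ√T = 0.4336 − 0.3811 = 0.0526 ≈ 0.05
e^(−qT) = e^(−0.017·0.75) = 0.9873;  e^(−rT) = e^(−0.058·0.75) = 0.9574
P = 235·0.9574·N(-0.05) − 250·0.9873·N(-0.43) = 235·0.9574·0.4801 − 250·0.9873·0.3336 = 108.0172 − 82.3408 = 25.6764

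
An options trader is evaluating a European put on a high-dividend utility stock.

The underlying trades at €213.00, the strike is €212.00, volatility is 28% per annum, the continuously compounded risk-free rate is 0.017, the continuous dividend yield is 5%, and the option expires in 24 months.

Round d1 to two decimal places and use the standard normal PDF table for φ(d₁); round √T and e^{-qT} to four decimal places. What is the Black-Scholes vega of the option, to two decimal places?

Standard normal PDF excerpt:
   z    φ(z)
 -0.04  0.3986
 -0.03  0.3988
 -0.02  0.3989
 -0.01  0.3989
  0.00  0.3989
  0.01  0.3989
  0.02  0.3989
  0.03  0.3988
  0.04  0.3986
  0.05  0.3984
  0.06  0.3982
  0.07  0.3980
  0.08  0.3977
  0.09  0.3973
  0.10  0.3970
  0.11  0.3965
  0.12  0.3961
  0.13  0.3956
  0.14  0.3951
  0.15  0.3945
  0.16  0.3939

σ√T = 0.28·√2 = 0.3960
d₁ = [ln(213/212) + (0.017 − 0.05 + 0.28²/2)·2] / 0.3960 = [0.0047 + 0.0124] / 0.3960 = 0.0432 ⇒ 0.04
√T = √2 = 1.4142
φ(d₁) = φ(0.04) = 0.3986
e^(−qT) = e^(−0.05·2) = 0.9048
vega = S·e^(−qT)·φ(d₁)·√T = 213·0.9048·0.3986·1.4142 = 108.6376

108.64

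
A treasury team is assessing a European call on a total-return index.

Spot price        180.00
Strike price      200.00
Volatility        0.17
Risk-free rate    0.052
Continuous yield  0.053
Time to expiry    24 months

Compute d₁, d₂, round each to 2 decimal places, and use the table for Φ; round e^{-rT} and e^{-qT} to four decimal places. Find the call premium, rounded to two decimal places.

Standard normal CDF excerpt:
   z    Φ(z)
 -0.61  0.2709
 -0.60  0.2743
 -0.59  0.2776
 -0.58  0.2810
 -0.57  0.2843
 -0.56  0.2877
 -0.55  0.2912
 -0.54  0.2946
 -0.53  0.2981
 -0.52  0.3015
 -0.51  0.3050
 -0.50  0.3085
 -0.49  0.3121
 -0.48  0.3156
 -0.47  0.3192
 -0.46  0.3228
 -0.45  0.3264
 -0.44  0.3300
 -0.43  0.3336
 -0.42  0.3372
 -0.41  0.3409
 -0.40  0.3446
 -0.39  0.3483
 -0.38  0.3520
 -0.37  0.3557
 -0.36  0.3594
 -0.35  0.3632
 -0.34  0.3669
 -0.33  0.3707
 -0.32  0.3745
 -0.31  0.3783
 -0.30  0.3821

σ√T = 0.17·√2 = 0.2404
d₁ = [ln(180/200) + (0.052 − 0.053 + 0.17²/2)·2] / 0.2404 = [-0.1054 + 0.0269] / 0.2404 = -0.3264 which rounds to -0.33
d₂ = d₁ − σ√T = -0.3264 − 0.2404 = -0.5668 which rounds to -0.57
exp(−qT) = exp(−0.053·2) = 0.8994;  exp(−rT) = exp(−0.052·2) = 0.9012
N(d₁) = N(-0.33) = 0.3707;  N(d₂) = N(-0.57) = 0.2843
C = 180·0.8994·0.3707 − 200·0.9012·0.2843 = 60.0134 − 51.2422 = 8.7711

8.77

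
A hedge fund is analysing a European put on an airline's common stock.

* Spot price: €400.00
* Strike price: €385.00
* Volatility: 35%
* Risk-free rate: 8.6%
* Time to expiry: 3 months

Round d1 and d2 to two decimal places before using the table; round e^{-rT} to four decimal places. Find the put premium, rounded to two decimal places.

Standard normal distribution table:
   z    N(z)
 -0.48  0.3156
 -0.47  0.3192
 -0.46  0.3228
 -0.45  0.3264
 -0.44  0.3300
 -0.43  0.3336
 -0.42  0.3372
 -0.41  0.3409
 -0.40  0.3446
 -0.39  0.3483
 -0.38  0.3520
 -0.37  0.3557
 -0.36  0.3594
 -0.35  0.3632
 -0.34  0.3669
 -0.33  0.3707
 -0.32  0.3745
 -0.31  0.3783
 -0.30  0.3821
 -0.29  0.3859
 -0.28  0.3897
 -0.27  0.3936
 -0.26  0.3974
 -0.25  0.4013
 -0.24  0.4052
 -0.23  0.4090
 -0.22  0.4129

€17.77

σ√T = 0.35·√0.25 = 0.1750
d₁ = [ln(400/385) + (0.086 + 0.35²/2)·0.25] / 0.1750 = [0.0382 + 0.0368] / 0.1750 = 0.4288 ⇒ 0.43
d₂ = d₁ − σ√T = 0.4288 − 0.1750 = 0.2538 ⇒ 0.25
e^(−rT) = e^(−0.086·0.25) = 0.9787
N(−d₂) = N(-0.25) = 0.4013;  N(−d₁) = N(-0.43) = 0.3336
P = 385·0.9787·0.4013 − 400·0.3336 = 151.2096 − 133.4400 = 17.7696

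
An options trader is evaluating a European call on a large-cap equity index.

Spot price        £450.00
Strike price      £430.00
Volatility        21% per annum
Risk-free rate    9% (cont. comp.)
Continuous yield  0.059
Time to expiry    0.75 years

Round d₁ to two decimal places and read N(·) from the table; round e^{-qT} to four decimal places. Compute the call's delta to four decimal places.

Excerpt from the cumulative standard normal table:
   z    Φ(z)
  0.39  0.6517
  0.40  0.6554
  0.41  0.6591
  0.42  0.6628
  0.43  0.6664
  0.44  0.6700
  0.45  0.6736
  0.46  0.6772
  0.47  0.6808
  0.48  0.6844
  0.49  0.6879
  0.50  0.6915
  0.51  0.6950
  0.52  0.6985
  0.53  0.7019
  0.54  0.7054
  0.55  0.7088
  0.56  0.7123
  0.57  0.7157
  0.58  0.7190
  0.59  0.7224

σ√T = 0.21 × 0.8660 = 0.1819
ln(S/K) + (r − q + σ²/2)T = ln(450/430) + (0.09 − 0.059 + 0.21²/2)·0.75 = 0.0455 + 0.0398 = 0.0852
d₁ = 0.0852 / 0.1819 = 0.4688 which rounds to 0.47
N(d₁) = N(0.47) = 0.6808
Δ_call = exp(−qT)·N(d₁) = 0.9567·0.6808 = 0.6513

0.6513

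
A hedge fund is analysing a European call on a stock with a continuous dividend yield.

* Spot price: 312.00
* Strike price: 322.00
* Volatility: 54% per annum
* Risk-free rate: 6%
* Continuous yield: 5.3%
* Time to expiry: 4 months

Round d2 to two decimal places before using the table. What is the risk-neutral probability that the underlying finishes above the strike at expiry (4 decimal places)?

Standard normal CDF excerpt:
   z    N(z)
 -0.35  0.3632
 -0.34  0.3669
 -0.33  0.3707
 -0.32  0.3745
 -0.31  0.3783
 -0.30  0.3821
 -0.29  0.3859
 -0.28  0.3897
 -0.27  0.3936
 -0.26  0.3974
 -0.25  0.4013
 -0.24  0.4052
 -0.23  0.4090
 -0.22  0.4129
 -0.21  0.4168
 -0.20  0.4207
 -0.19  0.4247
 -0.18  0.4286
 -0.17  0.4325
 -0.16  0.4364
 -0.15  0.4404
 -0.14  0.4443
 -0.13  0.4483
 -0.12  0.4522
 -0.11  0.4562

σ√T = 0.54·√0.3333 = 0.3118
d₁ = [ln(312/322) + (0.06 − 0.053 + 0.54²/2)·0.3333] / 0.3118 = [-0.0315 + 0.0509] / 0.3118 = 0.0622 ≈ 0.06
d₂ = d₁ − σ√T = 0.0622 − 0.3118 = -0.2496 ≈ -0.25
Risk-neutral Pr[S_T > K] = N(d₂) = N(-0.25) = 0.4013

0.4013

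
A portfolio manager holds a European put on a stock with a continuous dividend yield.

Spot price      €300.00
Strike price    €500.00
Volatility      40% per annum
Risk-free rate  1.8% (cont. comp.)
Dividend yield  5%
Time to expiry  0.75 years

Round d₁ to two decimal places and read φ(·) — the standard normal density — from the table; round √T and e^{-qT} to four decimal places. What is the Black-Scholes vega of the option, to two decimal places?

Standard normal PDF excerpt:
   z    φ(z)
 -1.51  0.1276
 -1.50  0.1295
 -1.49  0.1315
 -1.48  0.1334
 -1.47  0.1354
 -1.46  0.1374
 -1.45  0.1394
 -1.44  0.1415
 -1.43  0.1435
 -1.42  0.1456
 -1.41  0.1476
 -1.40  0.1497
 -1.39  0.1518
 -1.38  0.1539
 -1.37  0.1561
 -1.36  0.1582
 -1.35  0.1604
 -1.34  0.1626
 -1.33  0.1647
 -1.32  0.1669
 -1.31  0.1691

39.06

σ√T = 0.4 × 0.8660 = 0.3464
d₁ = [ln(300/500) + (0.018 − 0.05 + 0.4²/2)·0.75] / 0.3464 = [-0.5108 + 0.0360] / 0.3464 = -1.3707 which rounds to -1.37
√T = √0.75 = 0.8660
φ(d₁) = φ(-1.37) = 0.1561
exp(−qT) = exp(−0.05·0.75) = 0.9632
vega = S·exp(−qT)·φ(d₁)·√T = 300·0.9632·0.1561·0.8660 = 39.0624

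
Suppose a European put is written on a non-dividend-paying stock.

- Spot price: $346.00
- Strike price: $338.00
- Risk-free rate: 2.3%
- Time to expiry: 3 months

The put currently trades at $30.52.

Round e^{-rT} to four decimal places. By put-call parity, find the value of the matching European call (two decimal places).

exp(−rT) = exp(−0.023·0.25) = 0.9943
Put-call parity: C − P = S − K·e^(−rT) = 346 − 338·0.9943 = 346 − 336.0734 = 9.9266
C = P + (C − P) = 30.52 + (9.9266) = 40.4466

$40.45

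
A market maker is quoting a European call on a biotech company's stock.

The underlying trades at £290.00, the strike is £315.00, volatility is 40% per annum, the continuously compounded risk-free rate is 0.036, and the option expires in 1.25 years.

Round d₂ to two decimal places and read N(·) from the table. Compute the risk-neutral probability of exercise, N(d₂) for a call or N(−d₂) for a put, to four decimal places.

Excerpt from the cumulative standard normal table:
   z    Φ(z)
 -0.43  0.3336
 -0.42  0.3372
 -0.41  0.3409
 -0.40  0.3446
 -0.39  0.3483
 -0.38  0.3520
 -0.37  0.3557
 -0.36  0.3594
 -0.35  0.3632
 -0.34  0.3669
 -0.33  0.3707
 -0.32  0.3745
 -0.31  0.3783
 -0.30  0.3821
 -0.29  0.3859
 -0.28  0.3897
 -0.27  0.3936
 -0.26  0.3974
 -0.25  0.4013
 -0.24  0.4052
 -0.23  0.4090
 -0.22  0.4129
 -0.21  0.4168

T = 1.25;  σ√T = 0.4472
d₁ = [ln(290/315) + (0.036 + 0.4²/2)·1.25] / 0.4472 = [-0.0827 + 0.1450] / 0.4472 = 0.1393 → 0.14
d₂ = d₁ − σ√T = 0.1393 − 0.4472 = -0.3079 → -0.31
Risk-neutral Pr[S_T > K] = N(d₂) = N(-0.31) = 0.3783

0.3783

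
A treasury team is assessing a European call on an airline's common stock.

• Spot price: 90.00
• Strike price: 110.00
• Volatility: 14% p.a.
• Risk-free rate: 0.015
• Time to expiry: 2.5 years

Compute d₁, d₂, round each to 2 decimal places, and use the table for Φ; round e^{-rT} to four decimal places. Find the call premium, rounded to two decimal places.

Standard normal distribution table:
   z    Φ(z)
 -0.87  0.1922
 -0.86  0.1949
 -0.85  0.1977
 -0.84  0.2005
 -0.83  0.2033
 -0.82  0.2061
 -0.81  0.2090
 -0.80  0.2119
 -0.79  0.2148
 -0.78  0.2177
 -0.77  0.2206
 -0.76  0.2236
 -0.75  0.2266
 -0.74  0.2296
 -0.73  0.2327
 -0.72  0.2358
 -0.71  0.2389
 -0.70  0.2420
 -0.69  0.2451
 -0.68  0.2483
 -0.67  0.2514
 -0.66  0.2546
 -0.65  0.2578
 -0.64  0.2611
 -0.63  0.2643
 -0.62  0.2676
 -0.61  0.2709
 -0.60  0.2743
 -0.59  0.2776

2.84

σ√T = 0.14 × 1.5811 = 0.2214
d₁ = [ln(90/110) + (0.015 + 0.14²/2)·2.5] / 0.2214 = [-0.2007 + 0.0620] / 0.2214 = -0.6265 → -0.63
d₂ = d₁ − σ√T = -0.6265 − 0.2214 = -0.8478 → -0.85
e^(−rT) = e^(−0.015·2.5) = 0.9632
N(d₁) = N(-0.63) = 0.2643;  N(d₂) = N(-0.85) = 0.1977
C = 90·0.2643 − 110·0.9632·0.1977 = 23.7870 − 20.9467 = 2.8403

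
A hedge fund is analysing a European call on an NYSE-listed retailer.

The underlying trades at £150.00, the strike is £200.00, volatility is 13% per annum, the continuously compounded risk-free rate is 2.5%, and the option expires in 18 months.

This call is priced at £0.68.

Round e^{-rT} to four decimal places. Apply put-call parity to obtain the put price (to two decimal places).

£43.32

exp(−rT) = exp(−0.025·1.5) = 0.9632
Put-call parity: C − P = S − K·e^(−rT) = 150 − 200·0.9632 = 150 − 192.6400 = -42.6400
P = C − (C − P) = 0.68 − (-42.6400) = 43.3200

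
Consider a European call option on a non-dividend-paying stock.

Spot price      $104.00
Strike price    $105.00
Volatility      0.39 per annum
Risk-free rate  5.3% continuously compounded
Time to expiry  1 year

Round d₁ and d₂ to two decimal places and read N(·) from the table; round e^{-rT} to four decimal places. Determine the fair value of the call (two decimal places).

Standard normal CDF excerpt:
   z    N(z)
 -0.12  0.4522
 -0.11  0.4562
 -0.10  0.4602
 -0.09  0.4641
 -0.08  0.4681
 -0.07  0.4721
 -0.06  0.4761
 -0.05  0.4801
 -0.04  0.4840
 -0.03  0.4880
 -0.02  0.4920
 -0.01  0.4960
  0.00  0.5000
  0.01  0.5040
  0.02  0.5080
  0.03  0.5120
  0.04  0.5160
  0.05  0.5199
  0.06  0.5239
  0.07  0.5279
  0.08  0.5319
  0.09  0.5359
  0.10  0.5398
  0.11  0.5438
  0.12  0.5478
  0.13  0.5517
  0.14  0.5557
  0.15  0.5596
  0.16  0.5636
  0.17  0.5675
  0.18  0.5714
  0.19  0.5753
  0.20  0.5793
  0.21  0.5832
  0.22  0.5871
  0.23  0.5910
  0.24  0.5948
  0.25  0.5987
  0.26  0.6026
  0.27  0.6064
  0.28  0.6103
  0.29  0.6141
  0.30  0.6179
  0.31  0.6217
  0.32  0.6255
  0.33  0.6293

$18.04

σ√T = 0.39·√1 = 0.3900
ln(S/K) + (r + σ²/2)T = ln(104/105) + (0.053 + 0.39²/2)·1 = -0.0096 + 0.1290 = 0.1195
d₁ = 0.1195 / 0.3900 = 0.3064 which rounds to 0.31
d₂ = d₁ − σ√T = 0.3064 − 0.3900 = -0.0836 which rounds to -0.08
exp(−rT) = exp(−0.053·1) = 0.9484
N(d₁) = N(0.31) = 0.6217;  N(d₂) = N(-0.08) = 0.4681
C = 104·0.6217 − 105·0.9484·0.4681 = 64.6568 − 46.6143 = 18.0425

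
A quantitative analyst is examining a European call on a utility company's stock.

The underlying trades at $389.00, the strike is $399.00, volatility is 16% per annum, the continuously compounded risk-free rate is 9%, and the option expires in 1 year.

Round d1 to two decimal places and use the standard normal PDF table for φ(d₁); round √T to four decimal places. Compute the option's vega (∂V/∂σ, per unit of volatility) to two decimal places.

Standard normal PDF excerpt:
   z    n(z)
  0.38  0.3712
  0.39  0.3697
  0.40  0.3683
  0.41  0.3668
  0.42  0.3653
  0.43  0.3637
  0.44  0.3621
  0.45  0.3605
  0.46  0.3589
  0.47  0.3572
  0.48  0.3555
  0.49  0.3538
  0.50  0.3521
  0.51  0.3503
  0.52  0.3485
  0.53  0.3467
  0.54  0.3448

σ√T = 0.16·√1 = 0.1600
d₁ = [ln(389/399) + (0.09 + 0.16²/2)·1] / 0.1600 = [-0.0254 + 0.1028] / 0.1600 = 0.4839 ≈ 0.48
√T = √1 = 1.0000
φ(d₁) = φ(0.48) = 0.3555
vega = S·φ(d₁)·√T = 389·0.3555·1.0000 = 138.2895

138.29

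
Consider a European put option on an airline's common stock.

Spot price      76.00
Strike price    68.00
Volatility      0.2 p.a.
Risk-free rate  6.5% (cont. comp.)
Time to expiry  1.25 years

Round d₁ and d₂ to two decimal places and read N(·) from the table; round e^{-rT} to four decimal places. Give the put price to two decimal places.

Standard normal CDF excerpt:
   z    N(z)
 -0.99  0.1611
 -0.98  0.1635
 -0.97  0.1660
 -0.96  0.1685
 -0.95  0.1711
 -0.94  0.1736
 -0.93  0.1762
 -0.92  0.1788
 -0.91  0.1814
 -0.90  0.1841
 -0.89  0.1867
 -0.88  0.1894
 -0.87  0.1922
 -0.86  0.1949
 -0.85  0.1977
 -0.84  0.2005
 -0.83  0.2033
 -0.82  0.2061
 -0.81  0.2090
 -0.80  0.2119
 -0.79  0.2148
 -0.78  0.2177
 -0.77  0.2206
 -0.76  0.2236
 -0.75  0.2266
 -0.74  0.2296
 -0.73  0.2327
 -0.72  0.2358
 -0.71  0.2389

1.59

T = 1.25;  σ√T = 0.2236
d₁ = [ln(76/68) + (0.065 + 0.2²/2)·1.25] / 0.2236 = [0.1112 + 0.1063] / 0.2236 = 0.9726 ⇒ 0.97
d₂ = d₁ − σ√T = 0.9726 − 0.2236 = 0.7490 ⇒ 0.75
e^(−rT) = e^(−0.065·1.25) = 0.9220
N(−d₂) = N(-0.75) = 0.2266;  N(−d₁) = N(-0.97) = 0.1660
P = 68·0.9220·0.2266 − 76·0.1660 = 14.2069 − 12.6160 = 1.5909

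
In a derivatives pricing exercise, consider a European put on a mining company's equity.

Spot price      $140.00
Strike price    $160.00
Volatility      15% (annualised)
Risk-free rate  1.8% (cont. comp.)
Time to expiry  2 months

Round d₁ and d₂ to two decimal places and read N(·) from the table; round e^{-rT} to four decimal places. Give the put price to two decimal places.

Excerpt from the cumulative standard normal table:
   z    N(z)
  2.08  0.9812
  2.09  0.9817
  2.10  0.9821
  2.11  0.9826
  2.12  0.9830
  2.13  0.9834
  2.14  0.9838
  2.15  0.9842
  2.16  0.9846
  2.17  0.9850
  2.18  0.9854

T = 0.1667;  σ√T = 0.0612
d₁ = [ln(140/160) + (0.018 + ½·0.15²)·0.1667] / (σ√T) = (-0.1335 + 0.0049) / 0.0612 = -2.1010 ⇒ -2.10
d₂ = -2.1010 − 0.0612 = -2.1622 ⇒ -2.16
exp(−rT) = exp(−0.018·0.1667) = 0.9970
N(−d₂) = N(2.16) = 0.9846;  N(−d₁) = N(2.10) = 0.9821
P = 160·0.9970·0.9846 − 140·0.9821 = 157.0634 − 137.4940 = 19.5694

$19.57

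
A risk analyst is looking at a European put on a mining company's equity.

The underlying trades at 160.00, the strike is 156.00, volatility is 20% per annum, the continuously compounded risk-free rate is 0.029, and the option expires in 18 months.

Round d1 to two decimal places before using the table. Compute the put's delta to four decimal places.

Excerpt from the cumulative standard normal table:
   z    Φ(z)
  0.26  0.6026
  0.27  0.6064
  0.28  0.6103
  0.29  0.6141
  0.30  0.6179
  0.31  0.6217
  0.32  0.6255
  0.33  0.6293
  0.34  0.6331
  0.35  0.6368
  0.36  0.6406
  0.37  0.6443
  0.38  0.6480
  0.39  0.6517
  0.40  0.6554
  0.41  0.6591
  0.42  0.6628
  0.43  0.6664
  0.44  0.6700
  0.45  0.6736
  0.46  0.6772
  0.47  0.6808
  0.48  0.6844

-0.3446

T = 1.5;  σ√T = 0.2449
ln(S/K) + (r + σ²/2)T = ln(160/156) + (0.029 + 0.2²/2)·1.5 = 0.0253 + 0.0735 = 0.0988
d₁ = 0.0988 / 0.2449 = 0.4034 → 0.40
N(d₁) = N(0.40) = 0.6554
Δ_put = N(d₁) − 1 = 0.6554 − 1 = -0.3446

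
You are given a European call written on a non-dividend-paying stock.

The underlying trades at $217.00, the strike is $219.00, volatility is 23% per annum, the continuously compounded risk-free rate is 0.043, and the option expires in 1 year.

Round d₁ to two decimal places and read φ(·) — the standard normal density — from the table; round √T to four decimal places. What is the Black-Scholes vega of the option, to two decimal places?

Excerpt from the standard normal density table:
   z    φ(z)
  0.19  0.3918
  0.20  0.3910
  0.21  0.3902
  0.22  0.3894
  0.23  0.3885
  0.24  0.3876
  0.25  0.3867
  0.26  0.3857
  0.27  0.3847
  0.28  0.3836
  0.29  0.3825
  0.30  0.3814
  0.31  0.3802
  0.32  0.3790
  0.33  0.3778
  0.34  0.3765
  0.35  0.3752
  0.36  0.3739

83.70

T = 1;  σ√T = 0.2300
d₁ = [ln(217/219) + (0.043 + ½·0.23²)·1] / (σ√T) = (-0.0092 + 0.0694) / 0.2300 = 0.2621 → 0.26
√T = √1 = 1.0000
φ(d₁) = φ(0.26) = 0.3857
vega = S·φ(d₁)·√T = 217·0.3857·1.0000 = 83.6969
(Vega is the same for a European call and put with the same parameters.)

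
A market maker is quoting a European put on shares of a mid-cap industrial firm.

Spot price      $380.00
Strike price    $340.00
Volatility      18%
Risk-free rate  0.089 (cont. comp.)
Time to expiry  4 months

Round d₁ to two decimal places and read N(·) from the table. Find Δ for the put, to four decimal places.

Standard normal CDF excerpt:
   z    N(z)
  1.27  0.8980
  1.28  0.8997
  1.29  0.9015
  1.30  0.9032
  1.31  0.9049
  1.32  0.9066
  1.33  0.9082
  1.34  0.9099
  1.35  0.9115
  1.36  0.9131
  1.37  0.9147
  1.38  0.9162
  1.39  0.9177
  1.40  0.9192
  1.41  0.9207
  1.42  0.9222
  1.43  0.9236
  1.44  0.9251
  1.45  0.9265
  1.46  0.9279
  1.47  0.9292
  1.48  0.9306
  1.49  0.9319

-0.0793

σ√T = 0.18 × 0.5774 = 0.1039
ln(S/K) + (r + σ²/2)T = ln(380/340) + (0.089 + 0.18²/2)·0.3333 = 0.1112 + 0.0351 = 0.1463
d₁ = 0.1463 / 0.1039 = 1.4077 which rounds to 1.41
N(d₁) = N(1.41) = 0.9207
Δ_put = N(d₁) − 1 = 0.9207 − 1 = -0.0793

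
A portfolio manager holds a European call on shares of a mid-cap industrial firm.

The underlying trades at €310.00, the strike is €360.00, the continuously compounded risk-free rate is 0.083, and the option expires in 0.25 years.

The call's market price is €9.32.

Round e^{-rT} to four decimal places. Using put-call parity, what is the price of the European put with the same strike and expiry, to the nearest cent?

€51.94

exp(−rT) = exp(−0.083·0.25) = 0.9795
Put-call parity: C − P = S − K·e^(−rT) = 310 − 360·0.9795 = 310 − 352.6200 = -42.6200
P = C − (C − P) = 9.32 − (-42.6200) = 51.9400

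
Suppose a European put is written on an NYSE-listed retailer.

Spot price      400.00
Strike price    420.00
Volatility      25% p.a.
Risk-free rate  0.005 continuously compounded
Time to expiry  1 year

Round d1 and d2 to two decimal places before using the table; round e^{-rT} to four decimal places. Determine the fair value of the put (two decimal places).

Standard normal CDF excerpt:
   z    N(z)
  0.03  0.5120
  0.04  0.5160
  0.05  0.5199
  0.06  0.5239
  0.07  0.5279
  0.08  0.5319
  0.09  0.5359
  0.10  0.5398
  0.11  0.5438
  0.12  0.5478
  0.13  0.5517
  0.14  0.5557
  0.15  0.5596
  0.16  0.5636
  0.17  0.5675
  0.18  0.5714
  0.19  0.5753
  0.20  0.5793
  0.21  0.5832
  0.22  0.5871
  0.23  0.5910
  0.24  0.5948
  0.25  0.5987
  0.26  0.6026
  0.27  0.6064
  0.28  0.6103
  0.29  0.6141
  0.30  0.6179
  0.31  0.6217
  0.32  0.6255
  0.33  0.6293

σ√T = 0.25·√1 = 0.2500
ln(S/K) + (r + σ²/2)T = ln(400/420) + (0.005 + 0.25²/2)·1 = -0.0488 + 0.0362 = -0.0125
d₁ = -0.0125 / 0.2500 = -0.0502 which rounds to -0.05
d₂ = d₁ − σ√T = -0.0502 − 0.2500 = -0.3002 which rounds to -0.30
e^(−rT) = e^(−0.005·1) = 0.9950
N(−d₂) = N(0.30) = 0.6179;  N(−d₁) = N(0.05) = 0.5199
P = 420·0.9950·0.6179 − 400·0.5199 = 258.2204 − 207.9600 = 50.2604

50.26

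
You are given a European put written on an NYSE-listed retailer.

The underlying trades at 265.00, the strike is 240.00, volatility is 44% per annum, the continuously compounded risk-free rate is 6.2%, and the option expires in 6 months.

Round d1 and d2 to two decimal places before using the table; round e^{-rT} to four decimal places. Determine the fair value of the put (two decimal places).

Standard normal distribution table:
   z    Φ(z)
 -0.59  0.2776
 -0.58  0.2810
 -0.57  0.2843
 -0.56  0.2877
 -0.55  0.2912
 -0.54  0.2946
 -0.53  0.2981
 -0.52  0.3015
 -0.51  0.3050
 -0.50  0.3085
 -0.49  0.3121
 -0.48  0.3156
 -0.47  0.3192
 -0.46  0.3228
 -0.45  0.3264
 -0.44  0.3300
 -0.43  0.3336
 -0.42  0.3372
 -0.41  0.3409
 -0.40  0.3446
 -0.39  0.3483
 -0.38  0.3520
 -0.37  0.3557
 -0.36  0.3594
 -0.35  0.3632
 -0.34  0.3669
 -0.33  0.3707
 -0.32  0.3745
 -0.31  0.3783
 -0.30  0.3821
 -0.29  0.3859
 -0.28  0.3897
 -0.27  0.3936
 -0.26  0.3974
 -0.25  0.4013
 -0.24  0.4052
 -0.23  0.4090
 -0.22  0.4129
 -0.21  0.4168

17.13

T = 0.5;  σ√T = 0.3111
d₁ = [ln(265/240) + (0.062 + 0.44²/2)·0.5] / 0.3111 = [0.0991 + 0.0794] / 0.3111 = 0.5737 ≈ 0.57
d₂ = d₁ − σ√T = 0.5737 − 0.3111 = 0.2626 ≈ 0.26
exp(−rT) = exp(−0.062·0.5) = 0.9695
N(−d₂) = N(-0.26) = 0.3974;  N(−d₁) = N(-0.57) = 0.2843
P = 240·0.9695·0.3974 − 265·0.2843 = 92.4670 − 75.3395 = 17.1275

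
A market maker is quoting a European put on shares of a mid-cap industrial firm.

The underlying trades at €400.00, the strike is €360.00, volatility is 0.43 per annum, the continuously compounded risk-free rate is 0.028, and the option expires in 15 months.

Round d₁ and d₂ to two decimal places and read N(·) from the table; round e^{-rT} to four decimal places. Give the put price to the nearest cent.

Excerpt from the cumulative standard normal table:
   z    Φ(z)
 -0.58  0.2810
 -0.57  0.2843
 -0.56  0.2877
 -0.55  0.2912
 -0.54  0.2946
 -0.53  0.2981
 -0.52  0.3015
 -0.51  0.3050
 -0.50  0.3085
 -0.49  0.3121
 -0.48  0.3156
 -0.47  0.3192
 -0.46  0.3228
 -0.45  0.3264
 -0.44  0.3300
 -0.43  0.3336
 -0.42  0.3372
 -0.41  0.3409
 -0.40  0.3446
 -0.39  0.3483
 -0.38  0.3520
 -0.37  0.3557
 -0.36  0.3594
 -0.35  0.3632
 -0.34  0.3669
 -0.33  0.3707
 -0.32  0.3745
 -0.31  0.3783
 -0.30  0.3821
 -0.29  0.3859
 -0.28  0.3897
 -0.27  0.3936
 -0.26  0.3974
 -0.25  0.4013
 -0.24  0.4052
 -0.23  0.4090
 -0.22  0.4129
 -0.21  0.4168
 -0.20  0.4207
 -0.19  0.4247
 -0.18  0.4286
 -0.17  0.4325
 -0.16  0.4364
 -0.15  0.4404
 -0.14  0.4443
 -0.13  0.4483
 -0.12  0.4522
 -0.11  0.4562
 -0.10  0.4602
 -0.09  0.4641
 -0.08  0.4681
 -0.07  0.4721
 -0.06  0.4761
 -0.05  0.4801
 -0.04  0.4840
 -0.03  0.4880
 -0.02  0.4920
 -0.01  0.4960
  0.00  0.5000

€47.65

T = 1.25;  σ√T = 0.4808
ln(S/K) + (r + σ²/2)T = ln(400/360) + (0.028 + 0.43²/2)·1.25 = 0.1054 + 0.1506 = 0.2559
d₁ = 0.2559 / 0.4808 = 0.5323 ≈ 0.53
d₂ = d₁ − σ√T = 0.5323 − 0.4808 = 0.0516 ≈ 0.05
e^(−rT) = e^(−0.028·1.25) = 0.9656
P = 360·0.9656·N(-0.05) − 400·N(-0.53) = 360·0.9656·0.4801 − 400·0.2981 = 166.8904 − 119.2400 = 47.6504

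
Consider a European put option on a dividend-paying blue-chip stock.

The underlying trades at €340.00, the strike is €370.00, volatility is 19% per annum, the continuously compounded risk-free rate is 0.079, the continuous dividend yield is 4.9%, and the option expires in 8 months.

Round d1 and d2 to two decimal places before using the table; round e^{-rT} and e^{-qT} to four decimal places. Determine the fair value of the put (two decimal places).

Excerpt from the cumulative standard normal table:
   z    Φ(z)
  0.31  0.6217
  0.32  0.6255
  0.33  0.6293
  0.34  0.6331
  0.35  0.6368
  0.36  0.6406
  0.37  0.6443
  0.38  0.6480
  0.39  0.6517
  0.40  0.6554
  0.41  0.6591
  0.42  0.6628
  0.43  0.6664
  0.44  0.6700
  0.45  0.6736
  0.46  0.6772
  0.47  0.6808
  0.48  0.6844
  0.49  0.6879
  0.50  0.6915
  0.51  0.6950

€33.12

T = 0.6667;  σ√T = 0.1551
d₁ = [ln(340/370) + (0.079 − 0.049 + 0.19²/2)·0.6667] / 0.1551 = [-0.0846 + 0.0320] / 0.1551 = -0.3386 which rounds to -0.34
d₂ = d₁ − σ√T = -0.3386 − 0.1551 = -0.4937 which rounds to -0.49
exp(−qT) = exp(−0.049·0.6667) = 0.9679;  exp(−rT) = exp(−0.079·0.6667) = 0.9487
N(−d₂) = N(0.49) = 0.6879;  N(−d₁) = N(0.34) = 0.6331
P = 370·0.9487·0.6879 − 340·0.9679·0.6331 = 241.4660 − 208.3443 = 33.1216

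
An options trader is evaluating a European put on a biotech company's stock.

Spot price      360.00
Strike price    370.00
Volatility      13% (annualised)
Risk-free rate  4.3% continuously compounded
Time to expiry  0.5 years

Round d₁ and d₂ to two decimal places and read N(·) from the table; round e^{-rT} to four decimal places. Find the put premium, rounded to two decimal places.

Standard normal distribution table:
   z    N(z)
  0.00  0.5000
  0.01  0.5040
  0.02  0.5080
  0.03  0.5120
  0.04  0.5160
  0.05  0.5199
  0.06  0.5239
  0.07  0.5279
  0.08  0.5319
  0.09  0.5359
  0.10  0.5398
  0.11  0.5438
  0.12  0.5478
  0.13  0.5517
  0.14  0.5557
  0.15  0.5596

14.04

σ√T = 0.13 × 0.7071 = 0.0919
d₁ = [ln(360/370) + (0.043 + 0.13²/2)·0.5] / 0.0919 = [-0.0274 + 0.0257] / 0.0919 = -0.0182 which rounds to -0.02
d₂ = d₁ − σ√T = -0.0182 − 0.0919 = -0.1101 which rounds to -0.11
e^(−rT) = e^(−0.043·0.5) = 0.9787
P = 370·0.9787·N(0.11) − 360·N(0.02) = 370·0.9787·0.5438 − 360·0.5080 = 196.9203 − 182.8800 = 14.0403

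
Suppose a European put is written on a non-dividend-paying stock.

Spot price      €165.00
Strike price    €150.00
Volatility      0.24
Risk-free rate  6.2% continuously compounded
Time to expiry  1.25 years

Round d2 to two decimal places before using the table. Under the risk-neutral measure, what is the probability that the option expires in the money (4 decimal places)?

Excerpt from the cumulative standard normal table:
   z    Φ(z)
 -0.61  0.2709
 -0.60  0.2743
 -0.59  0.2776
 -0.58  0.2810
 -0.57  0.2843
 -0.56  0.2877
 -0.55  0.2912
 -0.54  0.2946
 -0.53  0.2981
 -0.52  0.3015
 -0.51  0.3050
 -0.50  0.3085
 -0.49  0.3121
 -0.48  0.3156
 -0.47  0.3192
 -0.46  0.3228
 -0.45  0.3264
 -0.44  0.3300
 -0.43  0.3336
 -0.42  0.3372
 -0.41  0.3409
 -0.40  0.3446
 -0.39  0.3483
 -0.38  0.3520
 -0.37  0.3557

0.3050

σ√T = 0.24·√1.25 = 0.2683
d₁ = [ln(165/150) + (0.062 + 0.24²/2)·1.25] / 0.2683 = [0.0953 + 0.1135] / 0.2683 = 0.7782 ≈ 0.78
d₂ = d₁ − σ√T = 0.7782 − 0.2683 = 0.5099 ≈ 0.51
Pr(exercise) under Q = N(−d₂) = N(-0.51) = 0.3050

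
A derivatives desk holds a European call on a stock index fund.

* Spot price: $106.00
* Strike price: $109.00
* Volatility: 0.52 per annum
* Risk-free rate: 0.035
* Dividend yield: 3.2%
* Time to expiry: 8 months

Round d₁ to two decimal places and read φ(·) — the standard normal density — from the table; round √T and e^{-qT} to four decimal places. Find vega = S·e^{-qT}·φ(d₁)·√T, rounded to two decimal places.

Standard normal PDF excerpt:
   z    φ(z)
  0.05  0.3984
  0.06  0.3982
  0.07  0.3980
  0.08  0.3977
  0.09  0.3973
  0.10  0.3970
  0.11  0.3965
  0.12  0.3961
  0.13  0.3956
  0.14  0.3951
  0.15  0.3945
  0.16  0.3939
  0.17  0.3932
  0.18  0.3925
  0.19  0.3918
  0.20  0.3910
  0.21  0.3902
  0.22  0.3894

σ√T = 0.52·√0.6667 = 0.4246
ln(S/K) + (r − q + σ²/2)T = ln(106/109) + (0.035 − 0.032 + 0.52²/2)·0.6667 = -0.0279 + 0.0921 = 0.0642
d₁ = 0.0642 / 0.4246 = 0.1513 ⇒ 0.15
√T = √0.6667 = 0.8165
φ(d₁) = φ(0.15) = 0.3945
e^(−qT) = e^(−0.032·0.6667) = 0.9789
vega = S·e^(−qT)·φ(d₁)·√T = 106·0.9789·0.3945·0.8165 = 33.4232
(Vega is the same for a European call and put with the same parameters.)

33.42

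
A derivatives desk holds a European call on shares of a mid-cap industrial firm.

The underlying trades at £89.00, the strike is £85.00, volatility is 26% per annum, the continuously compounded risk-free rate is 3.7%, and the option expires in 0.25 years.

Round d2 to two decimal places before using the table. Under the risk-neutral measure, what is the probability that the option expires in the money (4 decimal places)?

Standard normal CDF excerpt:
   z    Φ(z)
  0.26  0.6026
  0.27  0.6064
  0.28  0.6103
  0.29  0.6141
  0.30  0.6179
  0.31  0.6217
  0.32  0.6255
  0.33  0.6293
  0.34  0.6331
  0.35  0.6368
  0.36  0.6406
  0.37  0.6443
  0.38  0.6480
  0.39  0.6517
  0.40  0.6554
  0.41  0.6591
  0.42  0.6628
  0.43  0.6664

0.6406

σ√T = 0.26 × 0.5000 = 0.1300
d₁ = [ln(89/85) + (0.037 + ½·0.26²)·0.25] / (σ√T) = (0.0460 + 0.0177) / 0.1300 = 0.4899 which rounds to 0.49
d₂ = 0.4899 − 0.1300 = 0.3599 which rounds to 0.36
Risk-neutral Pr[S_T > K] = N(d₂) = N(0.36) = 0.6406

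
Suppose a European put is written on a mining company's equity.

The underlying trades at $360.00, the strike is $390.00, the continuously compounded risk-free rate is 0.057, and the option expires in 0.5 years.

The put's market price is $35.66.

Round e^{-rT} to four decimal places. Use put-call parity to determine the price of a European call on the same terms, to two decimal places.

$16.62

exp(−rT) = exp(−0.057·0.5) = 0.9719
Put-call parity: C − P = S − K·e^(−rT) = 360 − 390·0.9719 = 360 − 379.0410 = -19.0410
C = P + (C − P) = 35.66 + (-19.0410) = 16.6190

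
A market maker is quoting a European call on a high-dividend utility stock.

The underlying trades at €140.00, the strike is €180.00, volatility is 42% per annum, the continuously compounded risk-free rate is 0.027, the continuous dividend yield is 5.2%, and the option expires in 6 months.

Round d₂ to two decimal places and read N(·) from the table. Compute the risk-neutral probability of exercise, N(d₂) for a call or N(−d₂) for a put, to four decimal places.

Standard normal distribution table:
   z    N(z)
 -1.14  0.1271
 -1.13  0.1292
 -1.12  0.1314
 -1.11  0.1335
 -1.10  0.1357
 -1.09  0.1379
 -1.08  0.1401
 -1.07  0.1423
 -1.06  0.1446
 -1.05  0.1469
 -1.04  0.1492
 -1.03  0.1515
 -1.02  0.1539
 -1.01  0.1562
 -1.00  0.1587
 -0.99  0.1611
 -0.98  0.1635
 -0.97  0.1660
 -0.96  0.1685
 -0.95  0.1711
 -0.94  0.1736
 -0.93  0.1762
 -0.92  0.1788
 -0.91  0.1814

σ√T = 0.42 × 0.7071 = 0.2970
d₁ = [ln(140/180) + (0.027 − 0.052 + 0.42²/2)·0.5] / 0.2970 = [-0.2513 + 0.0316] / 0.2970 = -0.7398 ≈ -0.74
d₂ = d₁ − σ√T = -0.7398 − 0.2970 = -1.0368 ≈ -1.04
Risk-neutral Pr[S_T > K] = N(d₂) = N(-1.04) = 0.1492

0.1492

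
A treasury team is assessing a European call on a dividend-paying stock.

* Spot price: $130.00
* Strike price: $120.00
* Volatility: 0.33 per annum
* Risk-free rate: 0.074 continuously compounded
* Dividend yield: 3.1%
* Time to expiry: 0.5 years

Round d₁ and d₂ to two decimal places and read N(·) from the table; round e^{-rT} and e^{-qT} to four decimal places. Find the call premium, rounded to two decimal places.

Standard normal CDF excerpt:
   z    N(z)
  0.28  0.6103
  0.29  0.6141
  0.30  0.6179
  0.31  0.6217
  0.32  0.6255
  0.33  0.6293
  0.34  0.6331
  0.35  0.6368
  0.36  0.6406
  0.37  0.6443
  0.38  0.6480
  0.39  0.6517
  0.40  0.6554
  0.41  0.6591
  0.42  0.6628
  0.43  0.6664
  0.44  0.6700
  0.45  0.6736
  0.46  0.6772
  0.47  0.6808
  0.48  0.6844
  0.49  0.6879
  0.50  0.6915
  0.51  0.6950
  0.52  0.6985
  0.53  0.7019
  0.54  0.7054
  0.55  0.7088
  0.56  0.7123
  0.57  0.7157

$18.39

T = 0.5;  σ√T = 0.2333
d₁ = [ln(130/120) + (0.074 − 0.031 + 0.33²/2)·0.5] / 0.2333 = [0.0800 + 0.0487] / 0.2333 = 0.5518 which rounds to 0.55
d₂ = d₁ − σ√T = 0.5518 − 0.2333 = 0.3185 which rounds to 0.32
e^(−qT) = e^(−0.031·0.5) = 0.9846;  e^(−rT) = e^(−0.074·0.5) = 0.9637
N(d₁) = N(0.55) = 0.7088;  N(d₂) = N(0.32) = 0.6255
C = 130·0.9846·0.7088 − 120·0.9637·0.6255 = 90.7250 − 72.3353 = 18.3897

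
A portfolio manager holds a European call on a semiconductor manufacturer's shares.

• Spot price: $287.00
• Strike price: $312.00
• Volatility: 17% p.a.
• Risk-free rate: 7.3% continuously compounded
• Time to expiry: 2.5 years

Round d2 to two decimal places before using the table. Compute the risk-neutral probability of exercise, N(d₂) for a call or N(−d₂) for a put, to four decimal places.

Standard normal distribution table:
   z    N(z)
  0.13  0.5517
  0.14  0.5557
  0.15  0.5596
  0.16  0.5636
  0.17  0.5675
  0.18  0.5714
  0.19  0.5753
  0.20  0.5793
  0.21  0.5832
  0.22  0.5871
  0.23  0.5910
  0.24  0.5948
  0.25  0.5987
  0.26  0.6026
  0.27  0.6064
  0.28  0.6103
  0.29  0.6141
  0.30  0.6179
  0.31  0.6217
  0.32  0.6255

0.5910

σ√T = 0.17·√2.5 = 0.2688
d₁ = [ln(287/312) + (0.073 + 0.17²/2)·2.5] / 0.2688 = [-0.0835 + 0.2186] / 0.2688 = 0.5026 which rounds to 0.50
d₂ = d₁ − σ√T = 0.5026 − 0.2688 = 0.2338 which rounds to 0.23
Risk-neutral Pr[S_T > K] = N(d₂) = N(0.23) = 0.5910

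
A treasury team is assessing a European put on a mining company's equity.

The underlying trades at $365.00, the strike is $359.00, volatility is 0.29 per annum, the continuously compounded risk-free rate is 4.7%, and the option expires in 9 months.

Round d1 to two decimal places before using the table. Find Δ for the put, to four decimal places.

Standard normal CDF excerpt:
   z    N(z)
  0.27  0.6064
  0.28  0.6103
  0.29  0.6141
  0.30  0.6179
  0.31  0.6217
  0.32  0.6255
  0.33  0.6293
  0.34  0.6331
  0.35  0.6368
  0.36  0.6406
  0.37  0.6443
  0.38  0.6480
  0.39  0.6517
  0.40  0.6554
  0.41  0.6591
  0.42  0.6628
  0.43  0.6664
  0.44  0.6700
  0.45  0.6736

-0.3707

σ√T = 0.29·√0.75 = 0.2511
d₁ = [ln(365/359) + (0.047 + 0.29²/2)·0.75] / 0.2511 = [0.0166 + 0.0668] / 0.2511 = 0.3319 ⇒ 0.33
N(d₁) = N(0.33) = 0.6293
Δ_put = N(d₁) − 1 = 0.6293 − 1 = -0.3707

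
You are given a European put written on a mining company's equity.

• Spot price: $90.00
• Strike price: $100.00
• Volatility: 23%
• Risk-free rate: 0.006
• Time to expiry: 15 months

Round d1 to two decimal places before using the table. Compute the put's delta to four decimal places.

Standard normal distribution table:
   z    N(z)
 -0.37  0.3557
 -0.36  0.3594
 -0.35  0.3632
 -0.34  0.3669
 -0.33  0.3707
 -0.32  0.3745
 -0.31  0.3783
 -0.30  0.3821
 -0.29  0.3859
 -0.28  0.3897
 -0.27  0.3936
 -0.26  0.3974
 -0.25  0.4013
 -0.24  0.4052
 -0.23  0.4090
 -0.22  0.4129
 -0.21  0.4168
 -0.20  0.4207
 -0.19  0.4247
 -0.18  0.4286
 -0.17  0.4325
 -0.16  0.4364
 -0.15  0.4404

σ√T = 0.23·√1.25 = 0.2571
d₁ = [ln(90/100) + (0.006 + 0.23²/2)·1.25] / 0.2571 = [-0.1054 + 0.0406] / 0.2571 = -0.2520 ≈ -0.25
N(d₁) = N(-0.25) = 0.4013
Δ_put = N(d₁) − 1 = 0.4013 − 1 = -0.5987

-0.5987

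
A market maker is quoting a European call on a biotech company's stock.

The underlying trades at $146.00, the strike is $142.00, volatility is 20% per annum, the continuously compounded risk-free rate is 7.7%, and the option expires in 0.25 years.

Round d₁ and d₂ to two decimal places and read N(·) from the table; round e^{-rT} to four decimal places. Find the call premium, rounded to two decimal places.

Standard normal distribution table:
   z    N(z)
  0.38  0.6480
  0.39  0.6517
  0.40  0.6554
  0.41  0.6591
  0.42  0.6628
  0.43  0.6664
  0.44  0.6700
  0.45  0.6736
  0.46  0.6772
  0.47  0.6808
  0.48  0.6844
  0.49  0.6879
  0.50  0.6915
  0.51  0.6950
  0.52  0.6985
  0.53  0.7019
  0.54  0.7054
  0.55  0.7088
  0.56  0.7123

$9.66

σ√T = 0.2·√0.25 = 0.1000
d₁ = [ln(146/142) + (0.077 + 0.2²/2)·0.25] / 0.1000 = [0.0278 + 0.0243] / 0.1000 = 0.5203 ≈ 0.52
d₂ = d₁ − σ√T = 0.5203 − 0.1000 = 0.4203 ≈ 0.42
e^(−rT) = e^(−0.077·0.25) = 0.9809
N(d₁) = N(0.52) = 0.6985;  N(d₂) = N(0.42) = 0.6628
C = 146·0.6985 − 142·0.9809·0.6628 = 101.9810 − 92.3200 = 9.6610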